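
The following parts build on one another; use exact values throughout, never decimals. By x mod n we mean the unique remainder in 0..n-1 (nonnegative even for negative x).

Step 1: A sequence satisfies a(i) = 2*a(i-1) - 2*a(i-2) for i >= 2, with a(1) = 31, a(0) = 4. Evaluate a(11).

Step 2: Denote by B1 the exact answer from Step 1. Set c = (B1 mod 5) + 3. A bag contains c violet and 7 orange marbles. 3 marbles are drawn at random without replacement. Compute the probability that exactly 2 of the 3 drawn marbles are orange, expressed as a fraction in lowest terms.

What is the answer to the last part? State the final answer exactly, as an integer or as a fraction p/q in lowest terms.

Step 1: a(2) = 2*(31) - 2*(4) = 54; iterating: a(2)=54, a(3)=46, a(4)=-16, a(5)=-124, a(6)=-216, a(7)=-184, a(8)=64, a(9)=496, a(10)=864, a(11)=736; answer 736
Step 2: B1 = 736; c = 4; total draws C(11,3) = 165; favorable C(7,2)*C(4,1) = 84; P = 28/55; answer 28/55

28/55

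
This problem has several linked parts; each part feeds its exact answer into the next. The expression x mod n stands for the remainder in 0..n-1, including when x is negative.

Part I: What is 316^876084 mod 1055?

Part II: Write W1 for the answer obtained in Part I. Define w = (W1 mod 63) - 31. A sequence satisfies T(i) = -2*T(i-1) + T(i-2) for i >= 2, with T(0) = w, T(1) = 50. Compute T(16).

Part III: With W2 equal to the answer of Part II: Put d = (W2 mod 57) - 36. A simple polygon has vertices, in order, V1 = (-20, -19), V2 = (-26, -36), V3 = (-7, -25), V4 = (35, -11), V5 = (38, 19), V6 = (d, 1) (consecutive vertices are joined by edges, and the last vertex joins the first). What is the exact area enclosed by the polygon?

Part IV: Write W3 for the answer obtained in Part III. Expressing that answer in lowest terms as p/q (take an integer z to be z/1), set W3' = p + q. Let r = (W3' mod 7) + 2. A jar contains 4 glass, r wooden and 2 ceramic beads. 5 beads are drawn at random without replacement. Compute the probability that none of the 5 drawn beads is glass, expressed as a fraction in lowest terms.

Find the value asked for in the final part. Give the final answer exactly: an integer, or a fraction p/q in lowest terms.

Part I: squarings mod 1055: 316^1=316, 316^2=686, 316^4=66, 316^8=136, 316^16=561, 316^32=331, 316^64=896, 316^128=1016, 316^256=466, 316^512=881, 316^1024=736, 316^2048=481, 316^4096=316, 316^8192=686, 316^16384=66, 316^32768=136, 316^65536=561, 316^131072=331, 316^262144=896, 316^524288=1016; 316^876084 = 316^4 * 316^16 * 316^32 * 316^512 * 316^1024 * 316^2048 * 316^4096 * 316^16384 * 316^65536 * 316^262144 * 316^524288 = 816 (mod 1055); answer 816
Part II: W1 = 816; w = 29; T(2) = -2*(50) + 1*(29) = -71; iterating: T(2)=-71, T(3)=192, T(4)=-455, T(5)=1102, T(6)=-2659, T(7)=6420, T(8)=-15499, T(9)=37418, T(10)=-90335, T(11)=218088, T(12)=-526511, T(13)=1271110, T(14)=-3068731, T(15)=7408572, T(16)=-17885875; answer -17885875
Part III: W2 = -17885875; d = 5; cross terms: (-20*-36 - -26*-19)=226, (-26*-25 - -7*-36)=398, (-7*-11 - 35*-25)=952, (35*19 - 38*-11)=1083, (38*1 - 5*19)=-57, (5*-19 - -20*1)=-75; twice the area = |2527| = 2527; area = 2527/2; answer 2527/2
Part IV: W3 = 2527/2; threaded value p + q = 2529; r = 4; total draws C(10,5) = 252; favorable C(6,5) = 6; P = 1/42; answer 1/42

1/42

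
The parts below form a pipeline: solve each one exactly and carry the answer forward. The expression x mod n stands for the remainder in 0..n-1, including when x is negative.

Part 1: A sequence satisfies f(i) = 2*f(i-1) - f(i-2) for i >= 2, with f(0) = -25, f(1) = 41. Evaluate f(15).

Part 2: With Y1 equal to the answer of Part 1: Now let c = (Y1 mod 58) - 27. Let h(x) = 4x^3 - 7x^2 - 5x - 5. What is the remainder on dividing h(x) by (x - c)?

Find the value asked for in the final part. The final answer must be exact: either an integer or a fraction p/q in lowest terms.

Part 1: f(2) = 2*(41) - 1*(-25) = 107; iterating: f(2)=107, f(3)=173, f(4)=239, f(5)=305, f(6)=371, f(7)=437, f(8)=503, f(9)=569, f(10)=635, f(11)=701, f(12)=767, f(13)=833, f(14)=899, f(15)=965; answer 965
Part 2: Y1 = 965; c = 10; remainder = value at the root: 4*(10)^3 - 7*(10)^2 - 5*(10)^1 - 5 = (4000) + (-700) + (-50) + (-5) = 3245; answer 3245

3245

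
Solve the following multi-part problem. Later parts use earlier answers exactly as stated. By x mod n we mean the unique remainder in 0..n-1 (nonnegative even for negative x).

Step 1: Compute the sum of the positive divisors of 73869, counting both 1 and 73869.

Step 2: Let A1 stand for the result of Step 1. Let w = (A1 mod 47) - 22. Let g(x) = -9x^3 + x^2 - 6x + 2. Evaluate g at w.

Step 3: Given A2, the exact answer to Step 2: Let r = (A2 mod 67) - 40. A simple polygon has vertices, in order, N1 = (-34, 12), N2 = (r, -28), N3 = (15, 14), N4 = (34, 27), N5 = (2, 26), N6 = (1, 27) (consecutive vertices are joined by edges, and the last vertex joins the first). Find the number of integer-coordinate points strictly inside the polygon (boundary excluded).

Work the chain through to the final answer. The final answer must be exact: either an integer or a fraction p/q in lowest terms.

1523

Step 1: 73869 = 3 * 24623; sigma = (1 + 3) * (1 + 24623) = 4 * 24624 = 98496; answer 98496
Step 2: A1 = 98496; w = 9; -9*(9)^3 + 1*(9)^2 - 6*(9)^1 + 2 = (-6561) + (81) + (-54) + (2) = -6532; answer -6532
Step 3: A2 = -6532; r = -6; cross terms: (-34*-28 - -6*12)=1024, (-6*14 - 15*-28)=336, (15*27 - 34*14)=-71, (34*26 - 2*27)=830, (2*27 - 1*26)=28, (1*12 - -34*27)=930; twice the area = |3077| = 3077; area = 3077/2; boundary points = 4 + 21 + 1 + 1 + 1 + 5 = 33; strictly interior points = area - boundary/2 + 1 = 1523; answer 1523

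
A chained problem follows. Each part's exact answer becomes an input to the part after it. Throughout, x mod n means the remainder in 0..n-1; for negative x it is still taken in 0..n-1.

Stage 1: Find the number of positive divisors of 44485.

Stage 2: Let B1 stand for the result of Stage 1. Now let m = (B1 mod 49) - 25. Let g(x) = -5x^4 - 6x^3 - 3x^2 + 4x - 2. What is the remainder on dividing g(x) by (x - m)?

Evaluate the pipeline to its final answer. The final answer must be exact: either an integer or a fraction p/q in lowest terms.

Stage 1: 44485 = 5 * 7 * 31 * 41; number of divisors = (1+1) * (1+1) * (1+1) * (1+1) = 16; answer 16
Stage 2: B1 = 16; m = -9; remainder = value at the root: -5*(-9)^4 - 6*(-9)^3 - 3*(-9)^2 + 4*(-9)^1 - 2 = (-32805) + (4374) + (-243) + (-36) + (-2) = -28712; answer -28712

-28712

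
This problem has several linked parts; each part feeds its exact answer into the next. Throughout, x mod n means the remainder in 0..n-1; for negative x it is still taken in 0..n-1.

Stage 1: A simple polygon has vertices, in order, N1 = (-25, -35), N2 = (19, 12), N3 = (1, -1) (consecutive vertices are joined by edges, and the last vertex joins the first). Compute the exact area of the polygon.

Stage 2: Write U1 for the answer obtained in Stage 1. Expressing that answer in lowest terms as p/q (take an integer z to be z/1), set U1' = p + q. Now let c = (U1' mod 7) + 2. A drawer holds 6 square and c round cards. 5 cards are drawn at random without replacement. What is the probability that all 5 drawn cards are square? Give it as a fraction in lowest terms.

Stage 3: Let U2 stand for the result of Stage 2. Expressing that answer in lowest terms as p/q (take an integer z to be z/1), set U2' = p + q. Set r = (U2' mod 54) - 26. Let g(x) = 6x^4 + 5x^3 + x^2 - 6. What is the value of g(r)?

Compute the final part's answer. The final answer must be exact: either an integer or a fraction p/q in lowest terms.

3287784

Stage 1: cross terms: (-25*12 - 19*-35)=365, (19*-1 - 1*12)=-31, (1*-35 - -25*-1)=-60; twice the area = |274| = 274; area = 137; answer 137
Stage 2: U1 = 137; threaded value p + q = 138; c = 7; total draws C(13,5) = 1287; favorable C(6,5) = 6; P = 2/429; answer 2/429
Stage 3: U2 = 2/429; threaded value p + q = 431; r = 27; 6*(27)^4 + 5*(27)^3 + 1*(27)^2 - 6 = (3188646) + (98415) + (729) + (-6) = 3287784; answer 3287784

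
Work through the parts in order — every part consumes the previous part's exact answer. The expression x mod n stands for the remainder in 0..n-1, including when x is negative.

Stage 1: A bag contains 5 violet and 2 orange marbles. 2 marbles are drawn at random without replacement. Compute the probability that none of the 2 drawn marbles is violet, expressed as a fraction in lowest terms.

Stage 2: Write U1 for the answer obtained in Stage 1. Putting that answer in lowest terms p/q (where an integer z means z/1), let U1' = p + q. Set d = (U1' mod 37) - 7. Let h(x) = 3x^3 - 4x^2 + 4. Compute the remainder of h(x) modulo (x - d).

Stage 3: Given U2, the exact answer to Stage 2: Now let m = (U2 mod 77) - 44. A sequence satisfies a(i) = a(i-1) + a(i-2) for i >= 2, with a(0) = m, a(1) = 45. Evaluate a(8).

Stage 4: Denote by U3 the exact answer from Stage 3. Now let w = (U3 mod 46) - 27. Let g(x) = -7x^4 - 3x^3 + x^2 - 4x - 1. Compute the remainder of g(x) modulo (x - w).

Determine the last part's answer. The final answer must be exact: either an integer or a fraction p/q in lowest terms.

Stage 1: total draws C(7,2) = 21; favorable C(2,2) = 1; P = 1/21; answer 1/21
Stage 2: U1 = 1/21; threaded value p + q = 22; d = 15; remainder = value at the root: 3*(15)^3 - 4*(15)^2 + 4 = (10125) + (-900) + (4) = 9229; answer 9229
Stage 3: U2 = 9229; m = 22; a(2) = 1*(45) + 1*(22) = 67; iterating: a(2)=67, a(3)=112, a(4)=179, a(5)=291, a(6)=470, a(7)=761, a(8)=1231; answer 1231
Stage 4: U3 = 1231; w = 8; remainder = value at the root: -7*(8)^4 - 3*(8)^3 + 1*(8)^2 - 4*(8)^1 - 1 = (-28672) + (-1536) + (64) + (-32) + (-1) = -30177; answer -30177

-30177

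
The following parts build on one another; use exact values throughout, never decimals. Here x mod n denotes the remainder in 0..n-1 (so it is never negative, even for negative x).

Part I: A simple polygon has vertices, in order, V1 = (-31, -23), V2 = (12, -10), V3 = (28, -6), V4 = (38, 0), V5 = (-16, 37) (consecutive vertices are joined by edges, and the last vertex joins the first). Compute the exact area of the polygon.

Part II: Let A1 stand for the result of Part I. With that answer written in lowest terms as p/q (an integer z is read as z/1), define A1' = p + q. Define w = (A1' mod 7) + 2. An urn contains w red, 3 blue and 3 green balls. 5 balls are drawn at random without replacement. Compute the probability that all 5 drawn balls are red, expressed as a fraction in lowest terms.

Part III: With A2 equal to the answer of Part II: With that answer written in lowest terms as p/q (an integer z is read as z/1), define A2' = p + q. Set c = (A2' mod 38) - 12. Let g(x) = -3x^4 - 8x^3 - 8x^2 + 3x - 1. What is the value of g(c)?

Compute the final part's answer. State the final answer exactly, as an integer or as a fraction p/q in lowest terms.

-10319

Part I: cross terms: (-31*-10 - 12*-23)=586, (12*-6 - 28*-10)=208, (28*0 - 38*-6)=228, (38*37 - -16*0)=1406, (-16*-23 - -31*37)=1515; twice the area = |3943| = 3943; area = 3943/2; answer 3943/2
Part II: A1 = 3943/2; threaded value p + q = 3945; w = 6; total draws C(12,5) = 792; favorable C(6,5) = 6; P = 1/132; answer 1/132
Part III: A2 = 1/132; threaded value p + q = 133; c = 7; -3*(7)^4 - 8*(7)^3 - 8*(7)^2 + 3*(7)^1 - 1 = (-7203) + (-2744) + (-392) + (21) + (-1) = -10319; answer -10319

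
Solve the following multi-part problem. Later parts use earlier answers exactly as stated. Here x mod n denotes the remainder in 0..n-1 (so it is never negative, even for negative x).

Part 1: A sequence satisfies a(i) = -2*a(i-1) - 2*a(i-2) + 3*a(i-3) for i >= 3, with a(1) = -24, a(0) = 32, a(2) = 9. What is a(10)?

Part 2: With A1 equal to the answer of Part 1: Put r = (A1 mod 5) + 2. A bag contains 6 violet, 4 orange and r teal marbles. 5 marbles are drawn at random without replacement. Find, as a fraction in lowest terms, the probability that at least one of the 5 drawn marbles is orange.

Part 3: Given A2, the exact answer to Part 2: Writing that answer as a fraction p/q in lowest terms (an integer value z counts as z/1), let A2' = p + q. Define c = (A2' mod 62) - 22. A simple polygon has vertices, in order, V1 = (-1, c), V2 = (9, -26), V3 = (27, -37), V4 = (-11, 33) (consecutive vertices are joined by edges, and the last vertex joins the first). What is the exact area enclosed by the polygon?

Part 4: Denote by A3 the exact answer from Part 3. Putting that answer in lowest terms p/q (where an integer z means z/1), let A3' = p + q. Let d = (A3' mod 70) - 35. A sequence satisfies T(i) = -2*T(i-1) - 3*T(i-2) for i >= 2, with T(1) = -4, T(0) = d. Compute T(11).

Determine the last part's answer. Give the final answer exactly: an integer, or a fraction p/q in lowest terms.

Part 1: a(3) = -2*(9) - 2*(-24) + 3*(32) = 126; iterating: a(3)=126, a(4)=-342, a(5)=459, a(6)=144, a(7)=-2232, a(8)=5553, a(9)=-6210, a(10)=-5382; answer -5382
Part 2: A1 = -5382; r = 5; total draws C(15,5) = 3003; complement C(11,5) = 462; favorable 3003 - 462 = 2541; P = 11/13; answer 11/13
Part 3: A2 = 11/13; threaded value p + q = 24; c = 2; cross terms: (-1*-26 - 9*2)=8, (9*-37 - 27*-26)=369, (27*33 - -11*-37)=484, (-11*2 - -1*33)=11; twice the area = |872| = 872; area = 436; answer 436
Part 4: A3 = 436; threaded value p + q = 437; d = -18; T(2) = -2*(-4) - 3*(-18) = 62; iterating: T(2)=62, T(3)=-112, T(4)=38, T(5)=260, T(6)=-634, T(7)=488, T(8)=926, T(9)=-3316, T(10)=3854, T(11)=2240; answer 2240

2240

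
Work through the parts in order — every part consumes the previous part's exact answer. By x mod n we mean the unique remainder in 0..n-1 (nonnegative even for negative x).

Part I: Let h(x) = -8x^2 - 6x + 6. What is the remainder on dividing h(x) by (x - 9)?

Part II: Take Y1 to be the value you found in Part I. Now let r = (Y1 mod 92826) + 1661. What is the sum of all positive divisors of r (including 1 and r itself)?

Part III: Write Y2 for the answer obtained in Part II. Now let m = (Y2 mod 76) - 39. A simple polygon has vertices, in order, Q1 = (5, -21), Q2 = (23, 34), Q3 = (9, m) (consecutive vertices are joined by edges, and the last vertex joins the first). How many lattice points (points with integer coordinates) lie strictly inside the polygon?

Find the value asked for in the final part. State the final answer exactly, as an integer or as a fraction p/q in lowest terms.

Part I: remainder = value at the root: -8*(9)^2 - 6*(9)^1 + 6 = (-648) + (-54) + (6) = -696; answer -696
Part II: Y1 = -696; r = 93791; 93791 = 71 * 1321; sigma = (1 + 71) * (1 + 1321) = 72 * 1322 = 95184; answer 95184
Part III: Y2 = 95184; m = -7; cross terms: (5*34 - 23*-21)=653, (23*-7 - 9*34)=-467, (9*-21 - 5*-7)=-154; twice the area = |32| = 32; area = 16; boundary points = 1 + 1 + 2 = 4; strictly interior points = area - boundary/2 + 1 = 15; answer 15

15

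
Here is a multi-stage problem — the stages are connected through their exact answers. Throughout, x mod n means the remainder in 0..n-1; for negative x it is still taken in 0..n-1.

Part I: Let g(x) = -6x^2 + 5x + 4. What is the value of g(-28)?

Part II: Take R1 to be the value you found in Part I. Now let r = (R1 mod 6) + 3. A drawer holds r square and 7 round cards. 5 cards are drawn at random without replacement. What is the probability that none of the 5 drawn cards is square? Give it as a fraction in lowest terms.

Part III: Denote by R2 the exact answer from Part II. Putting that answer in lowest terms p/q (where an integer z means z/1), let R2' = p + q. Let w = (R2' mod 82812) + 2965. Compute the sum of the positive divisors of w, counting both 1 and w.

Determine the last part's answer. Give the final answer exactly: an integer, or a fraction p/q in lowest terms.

Part I: -6*(-28)^2 + 5*(-28)^1 + 4 = (-4704) + (-140) + (4) = -4840; answer -4840
Part II: R1 = -4840; r = 5; total draws C(12,5) = 792; favorable C(7,5) = 21; P = 7/264; answer 7/264
Part III: R2 = 7/264; threaded value p + q = 271; w = 3236; 3236 = 2^2 * 809; sigma = (1 + 2 + 4) * (1 + 809) = 7 * 810 = 5670; answer 5670

5670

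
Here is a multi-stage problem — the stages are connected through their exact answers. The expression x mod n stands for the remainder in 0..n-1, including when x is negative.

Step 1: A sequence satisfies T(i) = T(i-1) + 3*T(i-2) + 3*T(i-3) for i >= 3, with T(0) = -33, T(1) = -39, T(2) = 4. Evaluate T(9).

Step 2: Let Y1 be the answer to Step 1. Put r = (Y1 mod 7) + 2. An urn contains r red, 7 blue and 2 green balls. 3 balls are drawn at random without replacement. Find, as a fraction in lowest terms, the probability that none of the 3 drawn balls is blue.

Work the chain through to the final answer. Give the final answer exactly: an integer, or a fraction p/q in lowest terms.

Step 1: T(3) = 1*(4) + 3*(-39) + 3*(-33) = -212; iterating: T(3)=-212, T(4)=-317, T(5)=-941, T(6)=-2528, T(7)=-6302, T(8)=-16709, T(9)=-43199; answer -43199
Step 2: Y1 = -43199; r = 7; total draws C(16,3) = 560; favorable C(9,3) = 84; P = 3/20; answer 3/20

3/20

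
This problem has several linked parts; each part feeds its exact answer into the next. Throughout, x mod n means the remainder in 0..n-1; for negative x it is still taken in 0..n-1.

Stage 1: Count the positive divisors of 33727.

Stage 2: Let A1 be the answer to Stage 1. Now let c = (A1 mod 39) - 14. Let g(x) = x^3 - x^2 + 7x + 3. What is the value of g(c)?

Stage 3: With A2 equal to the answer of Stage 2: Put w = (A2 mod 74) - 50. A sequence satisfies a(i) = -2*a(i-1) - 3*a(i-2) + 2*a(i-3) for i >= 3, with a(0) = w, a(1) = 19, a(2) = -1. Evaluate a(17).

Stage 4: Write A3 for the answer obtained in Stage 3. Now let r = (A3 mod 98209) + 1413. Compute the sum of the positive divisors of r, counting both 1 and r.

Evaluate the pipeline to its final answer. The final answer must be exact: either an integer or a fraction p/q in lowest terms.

Stage 1: 33727 = 29 * 1163; number of divisors = (1+1) * (1+1) = 4; answer 4
Stage 2: A1 = 4; c = -10; 1*(-10)^3 - 1*(-10)^2 + 7*(-10)^1 + 3 = (-1000) + (-100) + (-70) + (3) = -1167; answer -1167
Stage 3: A2 = -1167; w = -33; a(3) = -2*(-1) - 3*(19) + 2*(-33) = -121; iterating: a(3)=-121, a(4)=283, a(5)=-205, a(6)=-681, a(7)=2543, a(8)=-3453, a(9)=-2085, a(10)=19615, a(11)=-39881, a(12)=16747, a(13)=125379, a(14)=-380761, a(15)=418879, a(16)=555283, a(17)=-3128725; answer -3128725
Stage 4: A3 = -3128725; r = 15376; 15376 = 2^4 * 31^2; sigma = (1 + 2 + 4 + 8 + 16) * (1 + 31 + 961) = 31 * 993 = 30783; answer 30783

30783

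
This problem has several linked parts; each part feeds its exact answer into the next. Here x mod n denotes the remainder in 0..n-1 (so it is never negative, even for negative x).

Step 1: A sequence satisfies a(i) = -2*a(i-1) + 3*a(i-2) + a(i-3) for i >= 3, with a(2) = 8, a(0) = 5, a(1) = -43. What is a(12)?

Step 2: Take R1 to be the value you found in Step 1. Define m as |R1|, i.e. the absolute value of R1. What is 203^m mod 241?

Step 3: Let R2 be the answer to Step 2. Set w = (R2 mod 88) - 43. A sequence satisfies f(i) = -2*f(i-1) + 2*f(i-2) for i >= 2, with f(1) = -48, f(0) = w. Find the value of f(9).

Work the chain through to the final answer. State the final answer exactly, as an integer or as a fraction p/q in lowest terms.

Step 1: a(3) = -2*(8) + 3*(-43) + 1*(5) = -140; iterating: a(3)=-140, a(4)=261, a(5)=-934, a(6)=2511, a(7)=-7563, a(8)=21725, a(9)=-63628, a(10)=184868, a(11)=-538895, a(12)=1568766; answer 1568766
Step 2: R1 = 1568766; m = 1568766; squarings mod 241: 203^1=203, 203^2=239, 203^4=4, 203^8=16, 203^16=15, 203^32=225, 203^64=15, 203^128=225, 203^256=15, 203^512=225, 203^1024=15, 203^2048=225, 203^4096=15, 203^8192=225, 203^16384=15, 203^32768=225, 203^65536=15, 203^131072=225, 203^262144=15, 203^524288=225, 203^1048576=15; 203^1568766 = 203^2 * 203^4 * 203^8 * 203^16 * 203^32 * 203^64 * 203^128 * 203^256 * 203^512 * 203^1024 * 203^2048 * 203^8192 * 203^16384 * 203^32768 * 203^65536 * 203^131072 * 203^262144 * 203^1048576 = 8 (mod 241); answer 8
Step 3: R2 = 8; w = -35; f(2) = -2*(-48) + 2*(-35) = 26; iterating: f(2)=26, f(3)=-148, f(4)=348, f(5)=-992, f(6)=2680, f(7)=-7344, f(8)=20048, f(9)=-54784; answer -54784

-54784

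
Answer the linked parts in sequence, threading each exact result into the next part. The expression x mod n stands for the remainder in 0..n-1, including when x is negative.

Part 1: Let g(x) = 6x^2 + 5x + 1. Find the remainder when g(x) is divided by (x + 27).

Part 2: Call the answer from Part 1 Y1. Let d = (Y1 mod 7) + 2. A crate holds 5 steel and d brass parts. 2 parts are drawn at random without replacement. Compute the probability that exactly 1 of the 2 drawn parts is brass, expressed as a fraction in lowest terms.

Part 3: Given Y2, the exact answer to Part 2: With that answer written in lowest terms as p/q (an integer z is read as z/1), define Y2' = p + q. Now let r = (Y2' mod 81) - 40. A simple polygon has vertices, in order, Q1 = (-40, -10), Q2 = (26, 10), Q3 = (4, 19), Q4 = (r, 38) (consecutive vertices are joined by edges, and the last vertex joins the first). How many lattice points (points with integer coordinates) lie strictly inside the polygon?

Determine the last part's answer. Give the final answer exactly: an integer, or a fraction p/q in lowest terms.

Part 1: remainder = value at the root: 6*(-27)^2 + 5*(-27)^1 + 1 = (4374) + (-135) + (1) = 4240; answer 4240
Part 2: Y1 = 4240; d = 7; total draws C(12,2) = 66; favorable C(7,1)*C(5,1) = 35; P = 35/66; answer 35/66
Part 3: Y2 = 35/66; threaded value p + q = 101; r = -20; cross terms: (-40*10 - 26*-10)=-140, (26*19 - 4*10)=454, (4*38 - -20*19)=532, (-20*-10 - -40*38)=1720; twice the area = |2566| = 2566; area = 1283; boundary points = 2 + 1 + 1 + 4 = 8; strictly interior points = area - boundary/2 + 1 = 1280; answer 1280

1280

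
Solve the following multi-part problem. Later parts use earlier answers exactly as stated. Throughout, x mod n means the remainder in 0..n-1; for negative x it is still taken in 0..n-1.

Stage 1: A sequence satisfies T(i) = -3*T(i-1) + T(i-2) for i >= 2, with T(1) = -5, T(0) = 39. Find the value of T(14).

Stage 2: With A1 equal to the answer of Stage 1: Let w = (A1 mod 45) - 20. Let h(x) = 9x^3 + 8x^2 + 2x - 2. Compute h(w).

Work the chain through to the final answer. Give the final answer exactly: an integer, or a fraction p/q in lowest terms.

-11035

Stage 1: T(2) = -3*(-5) + 1*(39) = 54; iterating: T(2)=54, T(3)=-167, T(4)=555, T(5)=-1832, T(6)=6051, T(7)=-19985, T(8)=66006, T(9)=-218003, T(10)=720015, T(11)=-2378048, T(12)=7854159, T(13)=-25940525, T(14)=85675734; answer 85675734
Stage 2: A1 = 85675734; w = -11; 9*(-11)^3 + 8*(-11)^2 + 2*(-11)^1 - 2 = (-11979) + (968) + (-22) + (-2) = -11035; answer -11035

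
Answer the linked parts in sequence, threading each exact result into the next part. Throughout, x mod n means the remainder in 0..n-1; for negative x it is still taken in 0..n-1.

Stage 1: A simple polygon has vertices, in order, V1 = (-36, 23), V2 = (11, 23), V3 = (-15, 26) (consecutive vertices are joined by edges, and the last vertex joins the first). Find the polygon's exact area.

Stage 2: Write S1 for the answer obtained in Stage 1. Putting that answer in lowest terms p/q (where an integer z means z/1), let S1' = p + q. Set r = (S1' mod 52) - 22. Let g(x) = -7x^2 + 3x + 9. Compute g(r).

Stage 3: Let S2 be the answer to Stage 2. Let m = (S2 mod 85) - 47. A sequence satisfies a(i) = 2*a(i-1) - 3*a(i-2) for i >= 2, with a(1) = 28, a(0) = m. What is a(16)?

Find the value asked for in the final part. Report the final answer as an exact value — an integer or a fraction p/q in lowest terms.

-183298

Stage 1: cross terms: (-36*23 - 11*23)=-1081, (11*26 - -15*23)=631, (-15*23 - -36*26)=591; twice the area = |141| = 141; area = 141/2; answer 141/2
Stage 2: S1 = 141/2; threaded value p + q = 143; r = 17; -7*(17)^2 + 3*(17)^1 + 9 = (-2023) + (51) + (9) = -1963; answer -1963
Stage 3: S2 = -1963; m = 30; a(2) = 2*(28) - 3*(30) = -34; iterating: a(2)=-34, a(3)=-152, a(4)=-202, a(5)=52, a(6)=710, a(7)=1264, a(8)=398, a(9)=-2996, a(10)=-7186, a(11)=-5384, a(12)=10790, a(13)=37732, a(14)=43094, a(15)=-27008, a(16)=-183298; answer -183298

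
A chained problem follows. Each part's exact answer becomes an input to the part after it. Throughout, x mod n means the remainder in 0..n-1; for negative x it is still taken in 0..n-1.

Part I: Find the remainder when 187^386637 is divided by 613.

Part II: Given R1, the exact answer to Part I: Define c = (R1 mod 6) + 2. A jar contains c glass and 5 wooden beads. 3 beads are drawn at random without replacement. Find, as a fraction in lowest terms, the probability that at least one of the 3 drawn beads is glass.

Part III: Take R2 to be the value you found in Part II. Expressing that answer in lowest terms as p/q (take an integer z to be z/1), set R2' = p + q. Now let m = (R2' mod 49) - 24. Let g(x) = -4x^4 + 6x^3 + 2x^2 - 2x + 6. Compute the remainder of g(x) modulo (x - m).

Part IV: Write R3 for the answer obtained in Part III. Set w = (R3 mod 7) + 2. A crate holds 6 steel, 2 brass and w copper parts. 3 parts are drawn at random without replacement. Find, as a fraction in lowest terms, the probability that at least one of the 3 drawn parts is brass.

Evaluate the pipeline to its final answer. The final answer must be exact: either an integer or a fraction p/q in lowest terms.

Part I: squarings mod 613: 187^1=187, 187^2=28, 187^4=171, 187^8=430, 187^16=387, 187^32=197, 187^64=190, 187^128=546, 187^256=198, 187^512=585, 187^1024=171, 187^2048=430, 187^4096=387, 187^8192=197, 187^16384=190, 187^32768=546, 187^65536=198, 187^131072=585, 187^262144=171; 187^386637 = 187^1 * 187^4 * 187^8 * 187^64 * 187^512 * 187^1024 * 187^8192 * 187^16384 * 187^32768 * 187^65536 * 187^262144 = 382 (mod 613); answer 382
Part II: R1 = 382; c = 6; total draws C(11,3) = 165; complement C(5,3) = 10; favorable 165 - 10 = 155; P = 31/33; answer 31/33
Part III: R2 = 31/33; threaded value p + q = 64; m = -9; remainder = value at the root: -4*(-9)^4 + 6*(-9)^3 + 2*(-9)^2 - 2*(-9)^1 + 6 = (-26244) + (-4374) + (162) + (18) + (6) = -30432; answer -30432
Part IV: R3 = -30432; w = 6; total draws C(14,3) = 364; complement C(12,3) = 220; favorable 364 - 220 = 144; P = 36/91; answer 36/91

36/91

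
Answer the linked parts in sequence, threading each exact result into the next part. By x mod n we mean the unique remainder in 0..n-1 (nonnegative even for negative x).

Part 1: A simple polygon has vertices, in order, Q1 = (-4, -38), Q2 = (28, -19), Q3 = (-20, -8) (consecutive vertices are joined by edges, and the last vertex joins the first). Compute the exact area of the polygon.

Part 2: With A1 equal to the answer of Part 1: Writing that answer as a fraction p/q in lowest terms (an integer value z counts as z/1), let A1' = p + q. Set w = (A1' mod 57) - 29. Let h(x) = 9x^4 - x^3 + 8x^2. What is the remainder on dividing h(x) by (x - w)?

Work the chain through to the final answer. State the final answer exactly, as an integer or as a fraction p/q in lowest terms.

Part 1: cross terms: (-4*-19 - 28*-38)=1140, (28*-8 - -20*-19)=-604, (-20*-38 - -4*-8)=728; twice the area = |1264| = 1264; area = 632; answer 632
Part 2: A1 = 632; threaded value p + q = 633; w = -23; remainder = value at the root: 9*(-23)^4 - 1*(-23)^3 + 8*(-23)^2 = (2518569) + (12167) + (4232) = 2534968; answer 2534968

2534968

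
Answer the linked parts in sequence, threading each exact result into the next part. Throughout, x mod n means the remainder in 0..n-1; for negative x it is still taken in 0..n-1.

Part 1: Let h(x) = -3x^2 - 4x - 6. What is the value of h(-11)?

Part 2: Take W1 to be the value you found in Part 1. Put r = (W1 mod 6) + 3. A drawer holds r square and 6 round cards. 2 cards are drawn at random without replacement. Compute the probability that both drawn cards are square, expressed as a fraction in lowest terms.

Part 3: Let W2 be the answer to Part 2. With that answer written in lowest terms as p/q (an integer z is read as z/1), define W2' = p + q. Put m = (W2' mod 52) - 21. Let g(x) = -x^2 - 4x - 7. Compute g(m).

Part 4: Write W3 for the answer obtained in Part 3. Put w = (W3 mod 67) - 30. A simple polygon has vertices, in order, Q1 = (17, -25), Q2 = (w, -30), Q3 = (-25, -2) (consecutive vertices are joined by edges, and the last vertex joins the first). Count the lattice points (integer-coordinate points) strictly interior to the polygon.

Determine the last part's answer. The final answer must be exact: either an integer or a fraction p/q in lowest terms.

44

Part 1: -3*(-11)^2 - 4*(-11)^1 - 6 = (-363) + (44) + (-6) = -325; answer -325
Part 2: W1 = -325; r = 8; total draws C(14,2) = 91; favorable C(8,2) = 28; P = 4/13; answer 4/13
Part 3: W2 = 4/13; threaded value p + q = 17; m = -4; -1*(-4)^2 - 4*(-4)^1 - 7 = (-16) + (16) + (-7) = -7; answer -7
Part 4: W3 = -7; w = 30; cross terms: (17*-30 - 30*-25)=240, (30*-2 - -25*-30)=-810, (-25*-25 - 17*-2)=659; twice the area = |89| = 89; area = 89/2; boundary points = 1 + 1 + 1 = 3; strictly interior points = area - boundary/2 + 1 = 44; answer 44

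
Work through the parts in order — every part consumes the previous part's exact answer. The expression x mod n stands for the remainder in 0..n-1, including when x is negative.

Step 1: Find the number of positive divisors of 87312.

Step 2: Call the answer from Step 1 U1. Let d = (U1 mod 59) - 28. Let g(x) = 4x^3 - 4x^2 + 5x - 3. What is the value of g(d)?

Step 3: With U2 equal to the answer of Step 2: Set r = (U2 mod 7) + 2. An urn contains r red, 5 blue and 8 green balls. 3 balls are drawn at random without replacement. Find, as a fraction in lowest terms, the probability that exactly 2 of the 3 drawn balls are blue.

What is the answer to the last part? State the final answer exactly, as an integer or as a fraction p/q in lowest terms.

Step 1: 87312 = 2^4 * 3 * 17 * 107; number of divisors = (4+1) * (1+1) * (1+1) * (1+1) = 40; answer 40
Step 2: U1 = 40; d = 12; 4*(12)^3 - 4*(12)^2 + 5*(12)^1 - 3 = (6912) + (-576) + (60) + (-3) = 6393; answer 6393
Step 3: U2 = 6393; r = 4; total draws C(17,3) = 680; favorable C(5,2)*C(12,1) = 120; P = 3/17; answer 3/17

3/17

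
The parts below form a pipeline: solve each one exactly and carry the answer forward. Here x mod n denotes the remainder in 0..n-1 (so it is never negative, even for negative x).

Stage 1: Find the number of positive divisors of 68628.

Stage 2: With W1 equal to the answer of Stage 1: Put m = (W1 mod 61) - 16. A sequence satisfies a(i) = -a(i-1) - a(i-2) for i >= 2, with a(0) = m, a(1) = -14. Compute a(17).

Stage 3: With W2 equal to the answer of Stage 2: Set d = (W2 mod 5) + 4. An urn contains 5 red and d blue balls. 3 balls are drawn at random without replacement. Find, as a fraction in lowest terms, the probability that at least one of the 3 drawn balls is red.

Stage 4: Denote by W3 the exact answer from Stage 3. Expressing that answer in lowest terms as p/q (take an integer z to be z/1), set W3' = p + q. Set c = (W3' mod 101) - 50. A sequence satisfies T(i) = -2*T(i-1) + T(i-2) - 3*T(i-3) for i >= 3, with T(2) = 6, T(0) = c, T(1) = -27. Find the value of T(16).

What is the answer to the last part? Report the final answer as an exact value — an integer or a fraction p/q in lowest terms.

Stage 1: 68628 = 2^2 * 3 * 7 * 19 * 43; number of divisors = (2+1) * (1+1) * (1+1) * (1+1) * (1+1) = 48; answer 48
Stage 2: W1 = 48; m = 32; a(2) = -1*(-14) - 1*(32) = -18; iterating: a(2)=-18, a(3)=32, a(4)=-14, a(5)=-18, a(6)=32, a(7)=-14, a(8)=-18, a(9)=32, a(10)=-14, a(11)=-18, a(12)=32, a(13)=-14, a(14)=-18, a(15)=32, a(16)=-14, a(17)=-18; answer -18
Stage 3: W2 = -18; d = 6; total draws C(11,3) = 165; complement C(6,3) = 20; favorable 165 - 20 = 145; P = 29/33; answer 29/33
Stage 4: W3 = 29/33; threaded value p + q = 62; c = 12; T(3) = -2*(6) + 1*(-27) - 3*(12) = -75; iterating: T(3)=-75, T(4)=237, T(5)=-567, T(6)=1596, T(7)=-4470, T(8)=12237, T(9)=-33732, T(10)=93111, T(11)=-256665, T(12)=707637, T(13)=-1951272, T(14)=5380176, T(15)=-14834535, T(16)=40903062; answer 40903062

40903062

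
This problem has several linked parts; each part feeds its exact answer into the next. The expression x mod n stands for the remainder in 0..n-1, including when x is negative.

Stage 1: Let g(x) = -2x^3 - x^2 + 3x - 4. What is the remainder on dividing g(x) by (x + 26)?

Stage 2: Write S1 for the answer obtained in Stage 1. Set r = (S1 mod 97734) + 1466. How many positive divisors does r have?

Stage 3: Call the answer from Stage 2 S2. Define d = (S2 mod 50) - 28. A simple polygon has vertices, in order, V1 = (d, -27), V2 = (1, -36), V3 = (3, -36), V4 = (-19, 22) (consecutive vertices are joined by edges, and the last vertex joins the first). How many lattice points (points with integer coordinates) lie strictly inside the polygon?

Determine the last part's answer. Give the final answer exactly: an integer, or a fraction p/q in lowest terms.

111

Stage 1: remainder = value at the root: -2*(-26)^3 - 1*(-26)^2 + 3*(-26)^1 - 4 = (35152) + (-676) + (-78) + (-4) = 34394; answer 34394
Stage 2: S1 = 34394; r = 35860; 35860 = 2^2 * 5 * 11 * 163; number of divisors = (2+1) * (1+1) * (1+1) * (1+1) = 24; answer 24
Stage 3: S2 = 24; d = -4; cross terms: (-4*-36 - 1*-27)=171, (1*-36 - 3*-36)=72, (3*22 - -19*-36)=-618, (-19*-27 - -4*22)=601; twice the area = |226| = 226; area = 113; boundary points = 1 + 2 + 2 + 1 = 6; strictly interior points = area - boundary/2 + 1 = 111; answer 111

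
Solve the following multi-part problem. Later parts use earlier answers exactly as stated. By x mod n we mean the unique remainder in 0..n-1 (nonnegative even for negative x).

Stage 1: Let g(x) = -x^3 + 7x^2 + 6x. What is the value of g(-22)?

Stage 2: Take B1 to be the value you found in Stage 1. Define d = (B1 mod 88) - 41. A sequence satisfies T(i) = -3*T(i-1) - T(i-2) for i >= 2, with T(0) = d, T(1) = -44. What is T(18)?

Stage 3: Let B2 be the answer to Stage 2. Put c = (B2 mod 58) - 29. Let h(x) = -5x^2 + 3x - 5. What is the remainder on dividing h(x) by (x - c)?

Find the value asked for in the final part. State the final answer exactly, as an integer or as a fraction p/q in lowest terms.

-2957

Stage 1: -1*(-22)^3 + 7*(-22)^2 + 6*(-22)^1 = (10648) + (3388) + (-132) = 13904; answer 13904
Stage 2: B1 = 13904; d = -41; T(2) = -3*(-44) - 1*(-41) = 173; iterating: T(2)=173, T(3)=-475, T(4)=1252, T(5)=-3281, T(6)=8591, T(7)=-22492, T(8)=58885, T(9)=-154163, T(10)=403604, T(11)=-1056649, T(12)=2766343, T(13)=-7242380, T(14)=18960797, T(15)=-49640011, T(16)=129959236, T(17)=-340237697, T(18)=890753855; answer 890753855
Stage 3: B2 = 890753855; c = -24; remainder = value at the root: -5*(-24)^2 + 3*(-24)^1 - 5 = (-2880) + (-72) + (-5) = -2957; answer -2957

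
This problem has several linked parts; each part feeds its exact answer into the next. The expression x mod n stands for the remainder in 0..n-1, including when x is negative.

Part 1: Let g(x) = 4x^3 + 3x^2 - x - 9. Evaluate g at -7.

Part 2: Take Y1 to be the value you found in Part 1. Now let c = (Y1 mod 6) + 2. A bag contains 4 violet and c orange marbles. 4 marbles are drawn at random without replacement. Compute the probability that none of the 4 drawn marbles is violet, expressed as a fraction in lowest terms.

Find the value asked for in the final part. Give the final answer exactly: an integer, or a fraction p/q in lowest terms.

Part 1: 4*(-7)^3 + 3*(-7)^2 - 1*(-7)^1 - 9 = (-1372) + (147) + (7) + (-9) = -1227; answer -1227
Part 2: Y1 = -1227; c = 5; total draws C(9,4) = 126; favorable C(5,4) = 5; P = 5/126; answer 5/126

5/126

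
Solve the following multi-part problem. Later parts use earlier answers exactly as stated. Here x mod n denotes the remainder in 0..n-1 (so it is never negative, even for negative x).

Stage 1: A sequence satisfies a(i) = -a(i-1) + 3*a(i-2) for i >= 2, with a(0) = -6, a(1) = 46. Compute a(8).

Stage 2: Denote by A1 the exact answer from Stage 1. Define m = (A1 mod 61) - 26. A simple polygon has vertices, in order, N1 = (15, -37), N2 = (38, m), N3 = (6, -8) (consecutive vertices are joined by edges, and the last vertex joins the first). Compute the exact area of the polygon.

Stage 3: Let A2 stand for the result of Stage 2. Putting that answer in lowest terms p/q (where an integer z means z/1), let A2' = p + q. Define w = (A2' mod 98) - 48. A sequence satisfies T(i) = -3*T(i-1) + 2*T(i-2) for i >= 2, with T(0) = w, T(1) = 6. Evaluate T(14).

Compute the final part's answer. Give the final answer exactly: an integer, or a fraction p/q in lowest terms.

Stage 1: a(2) = -1*(46) + 3*(-6) = -64; iterating: a(2)=-64, a(3)=202, a(4)=-394, a(5)=1000, a(6)=-2182, a(7)=5182, a(8)=-11728; answer -11728
Stage 2: A1 = -11728; m = 19; cross terms: (15*19 - 38*-37)=1691, (38*-8 - 6*19)=-418, (6*-37 - 15*-8)=-102; twice the area = |1171| = 1171; area = 1171/2; answer 1171/2
Stage 3: A2 = 1171/2; threaded value p + q = 1173; w = 47; T(2) = -3*(6) + 2*(47) = 76; iterating: T(2)=76, T(3)=-216, T(4)=800, T(5)=-2832, T(6)=10096, T(7)=-35952, T(8)=128048, T(9)=-456048, T(10)=1624240, T(11)=-5784816, T(12)=20602928, T(13)=-73378416, T(14)=261341104; answer 261341104

261341104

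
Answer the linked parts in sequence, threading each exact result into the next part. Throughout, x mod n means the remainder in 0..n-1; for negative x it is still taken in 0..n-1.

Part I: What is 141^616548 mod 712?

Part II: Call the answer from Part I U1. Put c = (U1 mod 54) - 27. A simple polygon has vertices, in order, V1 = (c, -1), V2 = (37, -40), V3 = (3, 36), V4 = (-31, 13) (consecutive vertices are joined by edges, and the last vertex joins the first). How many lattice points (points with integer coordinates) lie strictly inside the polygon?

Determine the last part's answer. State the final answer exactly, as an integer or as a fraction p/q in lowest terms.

Part I: squarings mod 712: 141^1=141, 141^2=657, 141^4=177, 141^8=1, 141^16=1, 141^32=1, 141^64=1, 141^128=1, 141^256=1, 141^512=1, 141^1024=1, 141^2048=1, 141^4096=1, 141^8192=1, 141^16384=1, 141^32768=1, 141^65536=1, 141^131072=1, 141^262144=1, 141^524288=1; 141^616548 = 141^4 * 141^32 * 141^64 * 141^2048 * 141^8192 * 141^16384 * 141^65536 * 141^524288 = 177 (mod 712); answer 177
Part II: U1 = 177; c = -12; cross terms: (-12*-40 - 37*-1)=517, (37*36 - 3*-40)=1452, (3*13 - -31*36)=1155, (-31*-1 - -12*13)=187; twice the area = |3311| = 3311; area = 3311/2; boundary points = 1 + 2 + 1 + 1 = 5; strictly interior points = area - boundary/2 + 1 = 1654; answer 1654

1654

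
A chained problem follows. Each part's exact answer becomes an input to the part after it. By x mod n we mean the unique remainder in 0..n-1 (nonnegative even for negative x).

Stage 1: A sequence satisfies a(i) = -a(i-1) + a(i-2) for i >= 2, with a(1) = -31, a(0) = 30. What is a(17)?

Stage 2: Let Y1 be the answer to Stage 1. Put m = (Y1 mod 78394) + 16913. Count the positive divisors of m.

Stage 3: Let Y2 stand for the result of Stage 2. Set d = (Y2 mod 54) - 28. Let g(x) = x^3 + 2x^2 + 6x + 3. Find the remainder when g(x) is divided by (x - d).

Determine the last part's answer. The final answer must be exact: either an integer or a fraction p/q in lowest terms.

Stage 1: a(2) = -1*(-31) + 1*(30) = 61; iterating: a(2)=61, a(3)=-92, a(4)=153, a(5)=-245, a(6)=398, a(7)=-643, a(8)=1041, a(9)=-1684, a(10)=2725, a(11)=-4409, a(12)=7134, a(13)=-11543, a(14)=18677, a(15)=-30220, a(16)=48897, a(17)=-79117; answer -79117
Stage 2: Y1 = -79117; m = 94584; 94584 = 2^3 * 3 * 7 * 563; number of divisors = (3+1) * (1+1) * (1+1) * (1+1) = 32; answer 32
Stage 3: Y2 = 32; d = 4; remainder = value at the root: 1*(4)^3 + 2*(4)^2 + 6*(4)^1 + 3 = (64) + (32) + (24) + (3) = 123; answer 123

123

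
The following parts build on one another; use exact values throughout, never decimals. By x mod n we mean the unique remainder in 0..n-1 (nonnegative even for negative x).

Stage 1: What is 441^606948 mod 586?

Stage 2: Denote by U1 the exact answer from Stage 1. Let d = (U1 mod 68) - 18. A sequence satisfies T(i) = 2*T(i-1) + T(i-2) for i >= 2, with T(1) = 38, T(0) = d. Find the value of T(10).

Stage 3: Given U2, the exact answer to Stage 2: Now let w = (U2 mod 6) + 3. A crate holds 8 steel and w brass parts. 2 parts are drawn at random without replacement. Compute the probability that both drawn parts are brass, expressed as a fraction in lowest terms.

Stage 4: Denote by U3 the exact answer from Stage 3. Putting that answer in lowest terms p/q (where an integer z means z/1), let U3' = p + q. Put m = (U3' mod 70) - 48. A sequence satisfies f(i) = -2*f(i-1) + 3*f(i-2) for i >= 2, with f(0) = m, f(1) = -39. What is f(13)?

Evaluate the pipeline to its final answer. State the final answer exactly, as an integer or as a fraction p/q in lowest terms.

-10761699

Stage 1: squarings mod 586: 441^1=441, 441^2=515, 441^4=353, 441^8=377, 441^16=317, 441^32=283, 441^64=393, 441^128=331, 441^256=565, 441^512=441, 441^1024=515, 441^2048=353, 441^4096=377, 441^8192=317, 441^16384=283, 441^32768=393, 441^65536=331, 441^131072=565, 441^262144=441, 441^524288=515; 441^606948 = 441^4 * 441^32 * 441^64 * 441^128 * 441^512 * 441^16384 * 441^65536 * 441^524288 = 141 (mod 586); answer 141
Stage 2: U1 = 141; d = -13; T(2) = 2*(38) + 1*(-13) = 63; iterating: T(2)=63, T(3)=164, T(4)=391, T(5)=946, T(6)=2283, T(7)=5512, T(8)=13307, T(9)=32126, T(10)=77559; answer 77559
Stage 3: U2 = 77559; w = 6; total draws C(14,2) = 91; favorable C(6,2) = 15; P = 15/91; answer 15/91
Stage 4: U3 = 15/91; threaded value p + q = 106; m = -12; f(2) = -2*(-39) + 3*(-12) = 42; iterating: f(2)=42, f(3)=-201, f(4)=528, f(5)=-1659, f(6)=4902, f(7)=-14781, f(8)=44268, f(9)=-132879, f(10)=398562, f(11)=-1195761, f(12)=3587208, f(13)=-10761699; answer -10761699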